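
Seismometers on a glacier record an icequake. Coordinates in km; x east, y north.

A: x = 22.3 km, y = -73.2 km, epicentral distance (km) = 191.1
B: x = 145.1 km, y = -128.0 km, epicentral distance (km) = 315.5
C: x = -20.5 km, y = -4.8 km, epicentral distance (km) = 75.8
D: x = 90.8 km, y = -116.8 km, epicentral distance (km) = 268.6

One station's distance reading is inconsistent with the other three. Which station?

C

Solve using three stations at a time. Using A, B, D (subtract circle equations pairwise → linear system) gives (x, y) ≈ (-92.8, 79.0).
Distances from that point to each station vs reported:
  A: calculated 190.8 vs reported 191.1 → residual 0.3 km
  B: calculated 315.3 vs reported 315.5 → residual 0.2 km
  C: calculated 110.6 vs reported 75.8 → residual 34.8 km
  D: calculated 268.4 vs reported 268.6 → residual 0.2 km
A, B, D are mutually consistent (residuals ≈ 0); C is off by 34.8 km.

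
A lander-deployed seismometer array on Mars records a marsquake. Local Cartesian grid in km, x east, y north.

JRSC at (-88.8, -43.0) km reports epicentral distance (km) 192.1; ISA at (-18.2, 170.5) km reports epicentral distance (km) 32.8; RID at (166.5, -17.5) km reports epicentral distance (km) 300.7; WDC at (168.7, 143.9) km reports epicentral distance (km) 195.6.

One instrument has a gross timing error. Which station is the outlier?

Solve using three stations at a time. Using JRSC, ISA, WDC (subtract circle equations pairwise → linear system) gives (x, y) ≈ (-26.8, 138.8).
Distances from that point to each station vs reported:
  JRSC: calculated 192.1 vs reported 192.1 → residual 0.0 km
  ISA: calculated 32.8 vs reported 32.8 → residual 0.0 km
  RID: calculated 248.6 vs reported 300.7 → residual 52.1 km
  WDC: calculated 195.6 vs reported 195.6 → residual 0.0 km
JRSC, ISA, WDC are mutually consistent (residuals ≈ 0); RID is off by 52.1 km.

RID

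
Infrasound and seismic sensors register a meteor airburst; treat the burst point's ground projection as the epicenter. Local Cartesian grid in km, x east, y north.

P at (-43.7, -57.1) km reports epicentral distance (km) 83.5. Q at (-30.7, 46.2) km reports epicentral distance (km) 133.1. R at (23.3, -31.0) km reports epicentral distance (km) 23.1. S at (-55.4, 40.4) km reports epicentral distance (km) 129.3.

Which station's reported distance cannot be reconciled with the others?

Solve using three stations at a time. Using P, R, S (subtract circle equations pairwise → linear system) gives (x, y) ≈ (39.3, -47.7).
Distances from that point to each station vs reported:
  P: calculated 83.5 vs reported 83.5 → residual 0.0 km
  Q: calculated 117.1 vs reported 133.1 → residual 16.0 km
  R: calculated 23.1 vs reported 23.1 → residual 0.0 km
  S: calculated 129.3 vs reported 129.3 → residual 0.0 km
P, R, S are mutually consistent (residuals ≈ 0); Q is off by 16.0 km.

Q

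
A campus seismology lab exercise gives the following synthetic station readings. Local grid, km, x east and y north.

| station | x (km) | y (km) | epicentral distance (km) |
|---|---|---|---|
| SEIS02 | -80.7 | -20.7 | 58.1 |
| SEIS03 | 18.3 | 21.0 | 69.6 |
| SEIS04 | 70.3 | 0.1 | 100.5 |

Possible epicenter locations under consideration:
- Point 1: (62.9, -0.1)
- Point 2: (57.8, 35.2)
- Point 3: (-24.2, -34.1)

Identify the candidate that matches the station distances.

For each candidate, compare |candidate − station| to the reported distance:
Point 1: residuals SEIS02 87.0, SEIS03 20.3, SEIS04 93.1 → max 93.1 km
Point 2: residuals SEIS02 91.3, SEIS03 27.6, SEIS04 63.2 → max 91.3 km
Point 3: residuals SEIS02 0.0, SEIS03 0.0, SEIS04 0.0 → max 0.0 km
Only Point 3 has all residuals ≈ 0.

Point 3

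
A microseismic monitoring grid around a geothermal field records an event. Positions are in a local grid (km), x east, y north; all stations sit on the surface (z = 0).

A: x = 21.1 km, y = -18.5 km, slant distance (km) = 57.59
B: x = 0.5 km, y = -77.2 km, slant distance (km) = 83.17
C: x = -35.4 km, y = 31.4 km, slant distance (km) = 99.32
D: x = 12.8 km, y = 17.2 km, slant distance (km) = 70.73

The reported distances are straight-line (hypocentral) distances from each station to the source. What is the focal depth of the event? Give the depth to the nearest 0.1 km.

57.3 km

Each station gives a sphere (x−x_i)² + (y−y_i)² + z² = d_i² (stations at z=0).
Subtracting the A sphere from B and C: z² cancels, leaving linear equations in x and y:
-41.2 x − 117.4 y = 1571.99
-113.0 x + 99.8 y = -5096.19
Solving: x ≈ 25.400, y ≈ -22.304 km (keep extra digits for the depth step; rounded: 25.4, -22.3).
Then from the A sphere: z² = 57.59² − (x − 21.1)² − (y + 18.5)² with x = 25.400, y = -22.304, so z ≈ 57.303 ≈ 57.3 km.
Check against D (with the unrounded solution): distance 70.73 ≈ 70.73 km. ✓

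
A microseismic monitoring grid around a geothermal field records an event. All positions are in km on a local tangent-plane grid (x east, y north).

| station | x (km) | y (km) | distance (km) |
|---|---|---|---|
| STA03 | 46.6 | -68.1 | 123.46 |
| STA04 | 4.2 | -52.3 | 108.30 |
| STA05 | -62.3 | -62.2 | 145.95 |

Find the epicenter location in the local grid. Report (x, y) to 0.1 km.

x ≈ 26.4 km, y ≈ 53.7 km

Circle about each station: (x − 46.6)² + (y + 68.1)² = 123.46²; (x − 4.2)² + (y + 52.3)² = 108.30²; (x + 62.3)² + (y + 62.2)² = 145.95².
Subtracting pairs of circle equations eliminates x²+y² and gives linear equations (the radical axes):
-84.8 x + 31.6 y = -542.76
-217.8 x + 11.8 y = -5118.07
Solving the 2×2 system: x ≈ 26.4, y ≈ 53.7 km.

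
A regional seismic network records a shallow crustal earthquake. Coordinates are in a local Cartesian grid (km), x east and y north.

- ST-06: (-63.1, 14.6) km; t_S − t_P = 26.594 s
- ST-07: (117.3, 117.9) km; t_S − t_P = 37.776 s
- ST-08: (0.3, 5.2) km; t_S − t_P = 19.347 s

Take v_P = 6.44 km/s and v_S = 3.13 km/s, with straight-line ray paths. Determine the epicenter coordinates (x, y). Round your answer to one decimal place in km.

49.4 km east, -101.9 km north

Distance from S−P lag: d = Δt · v_P v_S / (v_P − v_S) = Δt · (6.44·3.13)/(6.44−3.13) ≈ 6.0898·Δt.
So d_ST-06 = 161.95, d_ST-07 = 230.05, d_ST-08 = 117.82 km.
Circle about each station: (x + 63.1)² + (y − 14.6)² = 161.95²; (x − 117.3)² + (y − 117.9)² = 230.05²; (x − 0.3)² + (y − 5.2)² = 117.82².
Subtracting pairs of circle equations eliminates x²+y² and gives linear equations (the radical axes):
360.8 x + 206.6 y = -3230.27
126.8 x − 18.8 y = 8178.61
Solving the 2×2 system: x ≈ 49.4, y ≈ -101.9 km.
Check against ST-06 (with the unrounded x, y): √((x + 63.1)²+(y − 14.6)²) = 161.94 ≈ 161.95 km. ✓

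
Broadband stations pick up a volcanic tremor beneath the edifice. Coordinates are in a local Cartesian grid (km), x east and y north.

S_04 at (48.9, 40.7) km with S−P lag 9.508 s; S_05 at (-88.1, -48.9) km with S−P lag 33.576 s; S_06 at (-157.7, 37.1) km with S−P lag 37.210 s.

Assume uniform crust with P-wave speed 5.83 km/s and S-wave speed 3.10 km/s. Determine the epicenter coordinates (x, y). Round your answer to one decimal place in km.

(81.9, 94.3)

Distance from S−P lag: d = Δt · v_P v_S / (v_P − v_S) = Δt · (5.83·3.10)/(5.83−3.10) ≈ 6.6201·Δt.
So d_S_04 = 62.94, d_S_05 = 222.28, d_S_06 = 246.34 km.
Circle about each station: (x − 48.9)² + (y − 40.7)² = 62.94²; (x + 88.1)² + (y + 48.9)² = 222.28²; (x + 157.7)² + (y − 37.1)² = 246.34².
Subtracting the S_04 equation from the S_05 and S_06 equations removes the quadratic terms:
-274.0 x − 179.2 y = -39341.83
-413.2 x − 7.2 y = -34523.95
Solving the 2×2 system: x ≈ 81.9, y ≈ 94.3 km.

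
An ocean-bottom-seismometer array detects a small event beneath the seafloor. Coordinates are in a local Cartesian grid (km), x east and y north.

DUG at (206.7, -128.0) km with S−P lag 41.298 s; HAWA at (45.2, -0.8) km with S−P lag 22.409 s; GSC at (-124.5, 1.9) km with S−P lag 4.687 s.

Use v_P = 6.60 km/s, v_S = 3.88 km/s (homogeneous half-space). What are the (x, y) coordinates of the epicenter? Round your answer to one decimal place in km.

Distance from S−P lag: d = Δt · v_P v_S / (v_P − v_S) = Δt · (6.60·3.88)/(6.60−3.88) ≈ 9.4147·Δt.
So d_DUG = 388.81, d_HAWA = 210.97, d_GSC = 44.13 km.
Circle about each station: (x − 206.7)² + (y + 128.0)² = 388.81²; (x − 45.2)² + (y + 0.8)² = 210.97²; (x + 124.5)² + (y − 1.9)² = 44.13².
Subtracting the DUG equation from the HAWA and GSC equations removes the quadratic terms:
-323.0 x + 254.4 y = 49599.67
-662.4 x + 259.8 y = 105620.73
Solving the 2×2 system: x ≈ -165.3, y ≈ -14.9 km.
Check against DUG (with the unrounded x, y): √((x − 206.7)²+(y + 128.0)²) = 388.81 ≈ 388.81 km. ✓

x ≈ -165.3 km, y ≈ -14.9 km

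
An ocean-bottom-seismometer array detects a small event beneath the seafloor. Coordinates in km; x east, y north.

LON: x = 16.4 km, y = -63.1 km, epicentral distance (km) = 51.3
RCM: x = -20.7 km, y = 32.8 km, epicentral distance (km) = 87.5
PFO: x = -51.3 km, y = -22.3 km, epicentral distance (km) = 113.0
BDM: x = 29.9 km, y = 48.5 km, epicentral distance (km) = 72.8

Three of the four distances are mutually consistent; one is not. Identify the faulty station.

Solve using three stations at a time. Using LON, RCM, BDM (subtract circle equations pairwise → linear system) gives (x, y) ≈ (47.4, -22.2).
Distances from that point to each station vs reported:
  LON: calculated 51.3 vs reported 51.3 → residual 0.0 km
  RCM: calculated 87.5 vs reported 87.5 → residual 0.0 km
  PFO: calculated 98.7 vs reported 113.0 → residual 14.3 km
  BDM: calculated 72.8 vs reported 72.8 → residual 0.0 km
LON, RCM, BDM are mutually consistent (residuals ≈ 0); PFO is off by 14.3 km.

PFO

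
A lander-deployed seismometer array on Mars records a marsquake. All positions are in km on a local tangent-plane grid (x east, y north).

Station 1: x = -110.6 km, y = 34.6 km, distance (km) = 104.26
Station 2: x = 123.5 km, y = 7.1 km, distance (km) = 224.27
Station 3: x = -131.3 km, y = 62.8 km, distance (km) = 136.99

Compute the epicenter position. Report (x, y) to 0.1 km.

Circle about each station: (x + 110.6)² + (y − 34.6)² = 104.26²; (x − 123.5)² + (y − 7.1)² = 224.27²; (x + 131.3)² + (y − 62.8)² = 136.99².
Subtracting pairs of circle equations eliminates x²+y² and gives linear equations (the radical axes):
468.2 x − 55.0 y = -37553.75
-41.4 x + 56.4 y = -142.10
Solving the 2×2 system: x ≈ -88.1, y ≈ -67.2 km.
Check against Station 1 (with the unrounded x, y): √((x + 110.6)²+(y − 34.6)²) = 104.25 ≈ 104.26 km. ✓

x ≈ -88.1 km, y ≈ -67.2 km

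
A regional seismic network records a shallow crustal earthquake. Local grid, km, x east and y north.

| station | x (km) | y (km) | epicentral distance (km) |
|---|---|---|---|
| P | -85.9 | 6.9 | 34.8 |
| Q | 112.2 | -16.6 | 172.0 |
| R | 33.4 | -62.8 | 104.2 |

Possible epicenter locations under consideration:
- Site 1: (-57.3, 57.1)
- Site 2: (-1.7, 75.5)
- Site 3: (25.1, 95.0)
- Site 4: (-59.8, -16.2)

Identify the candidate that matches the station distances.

Site 4

For each candidate, compare |candidate − station| to the reported distance:
Site 1: residuals P 23.0, Q 12.8, R 46.1 → max 46.1 km
Site 2: residuals P 73.8, Q 25.5, R 38.5 → max 73.8 km
Site 3: residuals P 106.9, Q 30.4, R 53.8 → max 106.9 km
Site 4: residuals P 0.1, Q 0.0, R 0.0 → max 0.1 km
Only Site 4 has all residuals ≈ 0.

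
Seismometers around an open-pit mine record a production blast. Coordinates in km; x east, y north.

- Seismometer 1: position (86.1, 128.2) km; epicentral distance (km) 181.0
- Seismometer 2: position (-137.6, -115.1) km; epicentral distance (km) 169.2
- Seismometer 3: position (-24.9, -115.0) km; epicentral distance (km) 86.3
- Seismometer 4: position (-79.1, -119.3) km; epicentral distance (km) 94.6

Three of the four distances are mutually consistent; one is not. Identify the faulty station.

Solve using three stations at a time. Using Seismometer 1, Seismometer 2, Seismometer 3 (subtract circle equations pairwise → linear system) gives (x, y) ≈ (12.7, -37.3).
Distances from that point to each station vs reported:
  Seismometer 1: calculated 181.0 vs reported 181.0 → residual 0.0 km
  Seismometer 2: calculated 169.2 vs reported 169.2 → residual 0.0 km
  Seismometer 3: calculated 86.3 vs reported 86.3 → residual 0.0 km
  Seismometer 4: calculated 123.1 vs reported 94.6 → residual 28.5 km
Seismometer 1, Seismometer 2, Seismometer 3 are mutually consistent (residuals ≈ 0); Seismometer 4 is off by 28.5 km.

Seismometer 4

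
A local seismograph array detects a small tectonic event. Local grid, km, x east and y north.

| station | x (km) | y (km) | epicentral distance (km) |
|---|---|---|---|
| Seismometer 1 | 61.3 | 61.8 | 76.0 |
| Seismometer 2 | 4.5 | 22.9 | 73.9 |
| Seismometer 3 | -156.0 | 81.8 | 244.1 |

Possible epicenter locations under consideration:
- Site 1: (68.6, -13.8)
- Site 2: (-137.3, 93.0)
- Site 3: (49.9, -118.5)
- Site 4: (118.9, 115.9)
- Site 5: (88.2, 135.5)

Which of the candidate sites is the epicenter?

For each candidate, compare |candidate − station| to the reported distance:
Site 1: residuals Seismometer 1 0.0, Seismometer 2 0.0, Seismometer 3 0.0 → max 0.0 km
Site 2: residuals Seismometer 1 125.0, Seismometer 2 84.3, Seismometer 3 222.3 → max 222.3 km
Site 3: residuals Seismometer 1 104.7, Seismometer 2 74.6, Seismometer 3 43.2 → max 104.7 km
Site 4: residuals Seismometer 1 3.0, Seismometer 2 73.5, Seismometer 3 32.9 → max 73.5 km
Site 5: residuals Seismometer 1 2.5, Seismometer 2 66.4, Seismometer 3 5.9 → max 66.4 km
Only Site 1 has all residuals ≈ 0.

Site 1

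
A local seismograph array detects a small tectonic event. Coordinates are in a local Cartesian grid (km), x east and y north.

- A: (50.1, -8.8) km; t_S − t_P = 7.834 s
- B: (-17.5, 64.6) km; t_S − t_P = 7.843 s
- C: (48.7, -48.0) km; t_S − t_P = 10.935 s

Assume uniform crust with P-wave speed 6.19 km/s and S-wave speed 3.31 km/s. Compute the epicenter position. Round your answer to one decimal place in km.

-2.0 km east, 11.0 km north

Distance from S−P lag: d = Δt · v_P v_S / (v_P − v_S) = Δt · (6.19·3.31)/(6.19−3.31) ≈ 7.1142·Δt.
So d_A = 55.73, d_B = 55.80, d_C = 77.79 km.
Circle about each station: (x − 50.1)² + (y + 8.8)² = 55.73²; (x + 17.5)² + (y − 64.6)² = 55.80²; (x − 48.7)² + (y + 48.0)² = 77.79².
Subtracting the A equation from the B and C equations removes the quadratic terms:
-135.2 x + 146.8 y = 1884.15
-2.8 x − 78.4 y = -857.21
Solving the 2×2 system: x ≈ -2.0, y ≈ 11.0 km.
Check against A (with the unrounded x, y): √((x − 50.1)²+(y + 8.8)²) = 55.73 ≈ 55.73 km. ✓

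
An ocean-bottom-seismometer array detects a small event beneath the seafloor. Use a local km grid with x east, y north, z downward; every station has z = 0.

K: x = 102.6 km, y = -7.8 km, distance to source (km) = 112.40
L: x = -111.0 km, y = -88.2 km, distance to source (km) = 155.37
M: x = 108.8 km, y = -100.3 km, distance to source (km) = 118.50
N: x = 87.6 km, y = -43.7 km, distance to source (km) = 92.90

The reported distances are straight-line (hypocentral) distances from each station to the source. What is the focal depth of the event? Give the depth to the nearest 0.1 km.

depth ≈ 67.4 km

Each station gives a sphere (x−x_i)² + (y−y_i)² + z² = d_i² (stations at z=0).
Subtracting the K sphere from L and M: z² cancels, leaving linear equations in x and y:
-427.2 x − 160.8 y = -1993.44
12.4 x − 185.0 y = 9901.44
Solving: x ≈ 24.201, y ≈ -51.899 km (keep extra digits for the depth step; rounded: 24.2, -51.9).
Then from the K sphere: z² = 112.40² − (x − 102.6)² − (y + 7.8)² with x = 24.201, y = -51.899, so z ≈ 67.399 ≈ 67.4 km.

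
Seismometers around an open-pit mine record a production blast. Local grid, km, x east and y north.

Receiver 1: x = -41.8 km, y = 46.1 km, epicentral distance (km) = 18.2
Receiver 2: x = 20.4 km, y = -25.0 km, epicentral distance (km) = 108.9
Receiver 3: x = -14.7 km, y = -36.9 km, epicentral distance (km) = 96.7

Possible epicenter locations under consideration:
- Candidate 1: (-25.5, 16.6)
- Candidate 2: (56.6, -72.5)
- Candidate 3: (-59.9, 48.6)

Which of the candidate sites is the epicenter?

Candidate 3

For each candidate, compare |candidate − station| to the reported distance:
Candidate 1: residuals Receiver 1 15.5, Receiver 2 47.0, Receiver 3 42.1 → max 47.0 km
Candidate 2: residuals Receiver 1 135.9, Receiver 2 49.2, Receiver 3 17.0 → max 135.9 km
Candidate 3: residuals Receiver 1 0.1, Receiver 2 0.0, Receiver 3 0.0 → max 0.1 km
Only Candidate 3 has all residuals ≈ 0.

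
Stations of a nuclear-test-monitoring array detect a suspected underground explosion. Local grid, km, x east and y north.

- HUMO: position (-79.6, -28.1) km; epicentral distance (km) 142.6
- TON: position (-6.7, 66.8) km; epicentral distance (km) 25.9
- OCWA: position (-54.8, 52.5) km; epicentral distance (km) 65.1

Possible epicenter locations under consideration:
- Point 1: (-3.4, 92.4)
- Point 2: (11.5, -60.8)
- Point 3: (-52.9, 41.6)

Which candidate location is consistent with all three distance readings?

Point 1

For each candidate, compare |candidate − station| to the reported distance:
Point 1: residuals HUMO 0.0, TON 0.1, OCWA 0.0 → max 0.1 km
Point 2: residuals HUMO 45.8, TON 103.0, OCWA 66.2 → max 103.0 km
Point 3: residuals HUMO 68.0, TON 26.7, OCWA 54.0 → max 68.0 km
Only Point 1 has all residuals ≈ 0.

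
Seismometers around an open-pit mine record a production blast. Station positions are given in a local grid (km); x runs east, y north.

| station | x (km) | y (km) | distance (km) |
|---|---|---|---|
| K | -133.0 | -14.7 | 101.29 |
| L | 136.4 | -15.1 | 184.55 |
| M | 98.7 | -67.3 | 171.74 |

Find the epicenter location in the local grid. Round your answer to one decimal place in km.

x ≈ -42.4 km, y ≈ 30.6 km

Circle about each station: (x + 133.0)² + (y + 14.7)² = 101.29²; (x − 136.4)² + (y + 15.1)² = 184.55²; (x − 98.7)² + (y + 67.3)² = 171.74².
Subtracting the K equation from the L and M equations removes the quadratic terms:
538.8 x − 0.8 y = -22871.16
463.4 x − 105.2 y = -22869.07
Solving the 2×2 system: x ≈ -42.4, y ≈ 30.6 km.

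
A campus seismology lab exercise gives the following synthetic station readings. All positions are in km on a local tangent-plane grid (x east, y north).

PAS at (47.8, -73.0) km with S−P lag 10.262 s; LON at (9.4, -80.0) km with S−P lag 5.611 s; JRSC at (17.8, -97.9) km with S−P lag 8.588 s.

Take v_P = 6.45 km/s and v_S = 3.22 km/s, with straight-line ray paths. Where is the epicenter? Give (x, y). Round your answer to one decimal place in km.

Distance from S−P lag: d = Δt · v_P v_S / (v_P − v_S) = Δt · (6.45·3.22)/(6.45−3.22) ≈ 6.4300·Δt.
So d_PAS = 65.98, d_LON = 36.08, d_JRSC = 55.22 km.
Circle about each station: (x − 47.8)² + (y + 73.0)² = 65.98²; (x − 9.4)² + (y + 80.0)² = 36.08²; (x − 17.8)² + (y + 97.9)² = 55.22².
Subtracting the PAS equation from the LON and JRSC equations removes the quadratic terms:
-76.8 x − 14.0 y = 1926.11
-60.0 x − 49.8 y = 3591.52
Solving the 2×2 system: x ≈ -15.3, y ≈ -53.7 km.

(-15.3, -53.7)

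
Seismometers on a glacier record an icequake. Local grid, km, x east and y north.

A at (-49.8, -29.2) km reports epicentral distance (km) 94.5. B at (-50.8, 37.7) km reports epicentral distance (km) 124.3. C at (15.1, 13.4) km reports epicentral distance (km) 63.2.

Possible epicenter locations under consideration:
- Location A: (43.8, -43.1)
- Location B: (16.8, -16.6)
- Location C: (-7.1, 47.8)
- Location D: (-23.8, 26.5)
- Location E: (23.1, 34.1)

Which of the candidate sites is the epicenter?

Location A

For each candidate, compare |candidate − station| to the reported distance:
Location A: residuals A 0.1, B 0.1, C 0.2 → max 0.2 km
Location B: residuals A 26.7, B 37.6, C 33.2 → max 37.6 km
Location C: residuals A 6.5, B 79.4, C 22.3 → max 79.4 km
Location D: residuals A 33.0, B 95.1, C 22.2 → max 95.1 km
Location E: residuals A 2.0, B 50.3, C 41.0 → max 50.3 km
Only Location A has all residuals ≈ 0.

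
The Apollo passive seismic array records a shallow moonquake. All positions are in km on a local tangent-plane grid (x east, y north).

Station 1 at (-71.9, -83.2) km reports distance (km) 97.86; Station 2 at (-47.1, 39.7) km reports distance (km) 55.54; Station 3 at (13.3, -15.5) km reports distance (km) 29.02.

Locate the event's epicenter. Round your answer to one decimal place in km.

Circle about each station: (x + 71.9)² + (y + 83.2)² = 97.86²; (x + 47.1)² + (y − 39.7)² = 55.54²; (x − 13.3)² + (y + 15.5)² = 29.02².
Subtracting pairs of circle equations eliminates x²+y² and gives linear equations (the radical axes):
49.6 x + 245.8 y = -1805.46
170.4 x + 135.4 y = -2940.29
Solving the 2×2 system: x ≈ -13.6, y ≈ -4.6 km.

-13.6 km east, -4.6 km north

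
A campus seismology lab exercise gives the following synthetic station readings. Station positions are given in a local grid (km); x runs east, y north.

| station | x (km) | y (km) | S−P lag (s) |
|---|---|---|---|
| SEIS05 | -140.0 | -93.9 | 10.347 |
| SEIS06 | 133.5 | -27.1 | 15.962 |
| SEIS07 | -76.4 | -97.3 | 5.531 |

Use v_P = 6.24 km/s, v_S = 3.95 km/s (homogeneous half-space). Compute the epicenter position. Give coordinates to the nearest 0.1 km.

Distance from S−P lag: d = Δt · v_P v_S / (v_P − v_S) = Δt · (6.24·3.95)/(6.24−3.95) ≈ 10.7633·Δt.
So d_SEIS05 = 111.37, d_SEIS06 = 171.80, d_SEIS07 = 59.53 km.
Circle about each station: (x + 140.0)² + (y + 93.9)² = 111.37²; (x − 133.5)² + (y + 27.1)² = 171.80²; (x + 76.4)² + (y + 97.3)² = 59.53².
Subtracting the SEIS05 equation from the SEIS06 and SEIS07 equations removes the quadratic terms:
547.0 x + 133.6 y = -26972.51
127.2 x − 6.8 y = -4253.50
Solving the 2×2 system: x ≈ -36.3, y ≈ -53.3 km.
Check against SEIS05 (with the unrounded x, y): √((x + 140.0)²+(y + 93.9)²) = 111.37 ≈ 111.37 km. ✓

-36.3 km east, -53.3 km north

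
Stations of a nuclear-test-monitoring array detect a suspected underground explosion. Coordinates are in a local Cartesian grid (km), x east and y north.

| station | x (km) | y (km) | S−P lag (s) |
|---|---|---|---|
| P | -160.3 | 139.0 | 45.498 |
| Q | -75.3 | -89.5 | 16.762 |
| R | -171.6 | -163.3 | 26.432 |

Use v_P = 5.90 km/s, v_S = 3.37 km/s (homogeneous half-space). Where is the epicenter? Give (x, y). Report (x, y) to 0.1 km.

x ≈ 36.1 km, y ≈ -159.8 km

Distance from S−P lag: d = Δt · v_P v_S / (v_P − v_S) = Δt · (5.90·3.37)/(5.90−3.37) ≈ 7.8589·Δt.
So d_P = 357.56, d_Q = 131.73, d_R = 207.73 km.
Circle about each station: (x + 160.3)² + (y − 139.0)² = 357.56²; (x + 75.3)² + (y + 89.5)² = 131.73²; (x + 171.6)² + (y + 163.3)² = 207.73².
Subtracting the P equation from the Q and R equations removes the quadratic terms:
170.0 x − 457.0 y = 79159.61
-22.6 x − 604.6 y = 95793.76
Solving the 2×2 system: x ≈ 36.1, y ≈ -159.8 km.
Check against P (with the unrounded x, y): √((x + 160.3)²+(y − 139.0)²) = 357.55 ≈ 357.56 km. ✓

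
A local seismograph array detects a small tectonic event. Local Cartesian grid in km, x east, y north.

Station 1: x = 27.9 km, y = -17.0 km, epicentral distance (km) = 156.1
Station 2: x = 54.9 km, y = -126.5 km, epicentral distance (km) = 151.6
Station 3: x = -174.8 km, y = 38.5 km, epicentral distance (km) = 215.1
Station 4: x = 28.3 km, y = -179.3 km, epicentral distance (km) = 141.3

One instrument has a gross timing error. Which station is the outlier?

Station 3

Solve using three stations at a time. Using Station 1, Station 2, Station 4 (subtract circle equations pairwise → linear system) gives (x, y) ≈ (-96.3, -112.0).
Distances from that point to each station vs reported:
  Station 1: calculated 156.3 vs reported 156.1 → residual 0.2 km
  Station 2: calculated 151.9 vs reported 151.6 → residual 0.3 km
  Station 3: calculated 169.8 vs reported 215.1 → residual 45.3 km
  Station 4: calculated 141.6 vs reported 141.3 → residual 0.3 km
Station 1, Station 2, Station 4 are mutually consistent (residuals ≈ 0); Station 3 is off by 45.3 km.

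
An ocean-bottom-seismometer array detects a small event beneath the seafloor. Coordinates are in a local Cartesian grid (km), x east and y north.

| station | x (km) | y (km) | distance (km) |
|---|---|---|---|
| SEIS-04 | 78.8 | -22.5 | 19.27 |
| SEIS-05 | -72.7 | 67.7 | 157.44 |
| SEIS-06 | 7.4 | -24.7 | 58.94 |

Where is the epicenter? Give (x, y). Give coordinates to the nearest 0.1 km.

Circle about each station: (x − 78.8)² + (y + 22.5)² = 19.27²; (x + 72.7)² + (y − 67.7)² = 157.44²; (x − 7.4)² + (y + 24.7)² = 58.94².
Subtracting the SEIS-04 equation from the SEIS-05 and SEIS-06 equations removes the quadratic terms:
-303.0 x + 180.4 y = -21263.13
-142.8 x − 4.4 y = -9153.43
Solving the 2×2 system: x ≈ 64.4, y ≈ -9.7 km.
Check against SEIS-04 (with the unrounded x, y): √((x − 78.8)²+(y + 22.5)²) = 19.27 ≈ 19.27 km. ✓

x ≈ 64.4 km, y ≈ -9.7 km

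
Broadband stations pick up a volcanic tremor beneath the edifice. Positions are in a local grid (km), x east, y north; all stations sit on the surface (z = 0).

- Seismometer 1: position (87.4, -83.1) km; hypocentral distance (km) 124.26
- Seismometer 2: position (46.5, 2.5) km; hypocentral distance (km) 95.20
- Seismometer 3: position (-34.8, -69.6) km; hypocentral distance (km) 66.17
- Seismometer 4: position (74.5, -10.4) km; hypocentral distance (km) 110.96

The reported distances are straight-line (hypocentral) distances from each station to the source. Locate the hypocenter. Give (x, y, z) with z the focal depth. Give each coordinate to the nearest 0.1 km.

(-15.2, -42.3, 57.0)

Each station gives a sphere (x−x_i)² + (y−y_i)² + z² = d_i² (stations at z=0).
Subtracting the Seismometer 1 sphere from Seismometer 2 and Seismometer 3: z² cancels, leaving linear equations in x and y:
-81.8 x + 171.2 y = -5998.36
-244.4 x + 27.0 y = 2572.91
Solving: x ≈ -15.201, y ≈ -42.300 km (keep extra digits for the depth step; rounded: -15.2, -42.3).
Then from the Seismometer 1 sphere: z² = 124.26² − (x − 87.4)² − (y + 83.1)² with x = -15.201, y = -42.300, so z ≈ 56.999 ≈ 57.0 km.
Check against Seismometer 4 (with the unrounded solution): distance 110.96 ≈ 110.96 km. ✓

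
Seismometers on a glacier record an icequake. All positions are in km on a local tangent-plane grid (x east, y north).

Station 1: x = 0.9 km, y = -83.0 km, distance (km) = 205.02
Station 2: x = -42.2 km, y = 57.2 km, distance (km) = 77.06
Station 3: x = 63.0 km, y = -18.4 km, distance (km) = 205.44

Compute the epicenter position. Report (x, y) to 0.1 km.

Circle about each station: (x − 0.9)² + (y + 83.0)² = 205.02²; (x + 42.2)² + (y − 57.2)² = 77.06²; (x − 63.0)² + (y + 18.4)² = 205.44².
Subtracting pairs of circle equations eliminates x²+y² and gives linear equations (the radical axes):
-86.2 x + 280.4 y = 34257.83
124.2 x + 129.2 y = -2754.64
Solving the 2×2 system: x ≈ -113.1, y ≈ 87.4 km.

(-113.1, 87.4)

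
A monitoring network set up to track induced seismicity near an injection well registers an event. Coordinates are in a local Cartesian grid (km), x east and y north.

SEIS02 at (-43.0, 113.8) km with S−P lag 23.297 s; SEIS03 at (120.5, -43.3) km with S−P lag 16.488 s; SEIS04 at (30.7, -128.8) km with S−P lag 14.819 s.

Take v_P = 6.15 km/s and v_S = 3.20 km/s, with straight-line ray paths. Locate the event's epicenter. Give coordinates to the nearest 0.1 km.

11.1 km east, -31.9 km north

Distance from S−P lag: d = Δt · v_P v_S / (v_P − v_S) = Δt · (6.15·3.20)/(6.15−3.20) ≈ 6.6712·Δt.
So d_SEIS02 = 155.42, d_SEIS03 = 109.99, d_SEIS04 = 98.86 km.
Circle about each station: (x + 43.0)² + (y − 113.8)² = 155.42²; (x − 120.5)² + (y + 43.3)² = 109.99²; (x − 30.7)² + (y + 128.8)² = 98.86².
Subtracting pairs of circle equations eliminates x²+y² and gives linear equations (the radical axes):
327.0 x − 314.2 y = 13653.28
147.4 x − 485.2 y = 17114.57
Solving the 2×2 system: x ≈ 11.1, y ≈ -31.9 km.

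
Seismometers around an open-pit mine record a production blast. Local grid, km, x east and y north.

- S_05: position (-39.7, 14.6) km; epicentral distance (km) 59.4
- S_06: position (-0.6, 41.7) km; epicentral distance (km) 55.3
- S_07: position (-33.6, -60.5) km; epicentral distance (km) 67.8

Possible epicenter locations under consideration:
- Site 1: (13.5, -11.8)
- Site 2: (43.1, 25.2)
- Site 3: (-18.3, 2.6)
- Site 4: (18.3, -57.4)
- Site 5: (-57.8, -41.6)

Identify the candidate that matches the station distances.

For each candidate, compare |candidate − station| to the reported distance:
Site 1: residuals S_05 0.0, S_06 0.0, S_07 0.0 → max 0.0 km
Site 2: residuals S_05 24.1, S_06 8.6, S_07 47.2 → max 47.2 km
Site 3: residuals S_05 34.9, S_06 12.4, S_07 2.9 → max 34.9 km
Site 4: residuals S_05 33.1, S_06 45.6, S_07 15.8 → max 45.6 km
Site 5: residuals S_05 0.4, S_06 45.7, S_07 37.1 → max 45.7 km
Only Site 1 has all residuals ≈ 0.

Site 1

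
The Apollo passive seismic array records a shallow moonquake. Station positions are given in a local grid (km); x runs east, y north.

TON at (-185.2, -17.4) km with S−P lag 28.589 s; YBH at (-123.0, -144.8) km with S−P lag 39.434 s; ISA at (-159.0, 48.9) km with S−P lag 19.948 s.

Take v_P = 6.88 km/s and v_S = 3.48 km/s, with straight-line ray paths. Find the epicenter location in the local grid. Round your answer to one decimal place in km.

(-37.5, 119.4)

Distance from S−P lag: d = Δt · v_P v_S / (v_P − v_S) = Δt · (6.88·3.48)/(6.88−3.48) ≈ 7.0419·Δt.
So d_TON = 201.32, d_YBH = 277.69, d_ISA = 140.47 km.
Circle about each station: (x + 185.2)² + (y + 17.4)² = 201.32²; (x + 123.0)² + (y + 144.8)² = 277.69²; (x + 159.0)² + (y − 48.9)² = 140.47².
Subtracting the TON equation from the YBH and ISA equations removes the quadratic terms:
124.4 x − 254.8 y = -35087.75
52.4 x + 132.6 y = 13868.33
Solving the 2×2 system: x ≈ -37.5, y ≈ 119.4 km.
Check against TON (with the unrounded x, y): √((x + 185.2)²+(y + 17.4)²) = 201.33 ≈ 201.32 km. ✓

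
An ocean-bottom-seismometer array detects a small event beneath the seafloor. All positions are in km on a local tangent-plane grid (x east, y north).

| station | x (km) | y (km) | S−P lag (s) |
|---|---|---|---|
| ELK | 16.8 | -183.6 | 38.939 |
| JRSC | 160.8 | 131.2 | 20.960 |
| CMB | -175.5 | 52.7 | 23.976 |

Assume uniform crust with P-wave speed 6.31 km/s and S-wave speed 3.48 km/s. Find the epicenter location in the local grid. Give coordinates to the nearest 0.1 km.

Distance from S−P lag: d = Δt · v_P v_S / (v_P − v_S) = Δt · (6.31·3.48)/(6.31−3.48) ≈ 7.7593·Δt.
So d_ELK = 302.14, d_JRSC = 162.63, d_CMB = 186.04 km.
Circle about each station: (x − 16.8)² + (y + 183.6)² = 302.14²; (x − 160.8)² + (y − 131.2)² = 162.63²; (x + 175.5)² + (y − 52.7)² = 186.04².
Subtracting the ELK equation from the JRSC and CMB equations removes the quadratic terms:
288.0 x + 629.6 y = 73918.94
-384.6 x + 472.6 y = 56264.04
Solving the 2×2 system: x ≈ -1.3, y ≈ 118.0 km.

(-1.3, 118.0)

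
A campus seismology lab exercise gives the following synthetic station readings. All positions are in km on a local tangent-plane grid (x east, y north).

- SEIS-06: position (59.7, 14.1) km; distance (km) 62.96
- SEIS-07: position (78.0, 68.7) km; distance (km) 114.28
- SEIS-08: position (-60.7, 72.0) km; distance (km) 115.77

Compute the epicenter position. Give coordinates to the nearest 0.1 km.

Circle about each station: (x − 59.7)² + (y − 14.1)² = 62.96²; (x − 78.0)² + (y − 68.7)² = 114.28²; (x + 60.7)² + (y − 72.0)² = 115.77².
Subtracting the SEIS-06 equation from the SEIS-07 and SEIS-08 equations removes the quadratic terms:
36.6 x + 109.2 y = -2055.17
-240.8 x + 115.8 y = -4333.14
Solving the 2×2 system: x ≈ 7.7, y ≈ -21.4 km.

(7.7, -21.4)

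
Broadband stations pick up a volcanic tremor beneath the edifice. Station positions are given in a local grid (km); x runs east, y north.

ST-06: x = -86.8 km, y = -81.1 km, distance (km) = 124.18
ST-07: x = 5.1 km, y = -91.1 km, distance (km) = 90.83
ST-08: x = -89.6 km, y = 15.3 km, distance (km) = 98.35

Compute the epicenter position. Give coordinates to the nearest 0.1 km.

x ≈ 7.5 km, y ≈ -0.3 km

Circle about each station: (x + 86.8)² + (y + 81.1)² = 124.18²; (x − 5.1)² + (y + 91.1)² = 90.83²; (x + 89.6)² + (y − 15.3)² = 98.35².
Subtracting pairs of circle equations eliminates x²+y² and gives linear equations (the radical axes):
183.8 x − 20.0 y = 1384.35
-5.6 x + 192.8 y = -101.25
Solving the 2×2 system: x ≈ 7.5, y ≈ -0.3 km.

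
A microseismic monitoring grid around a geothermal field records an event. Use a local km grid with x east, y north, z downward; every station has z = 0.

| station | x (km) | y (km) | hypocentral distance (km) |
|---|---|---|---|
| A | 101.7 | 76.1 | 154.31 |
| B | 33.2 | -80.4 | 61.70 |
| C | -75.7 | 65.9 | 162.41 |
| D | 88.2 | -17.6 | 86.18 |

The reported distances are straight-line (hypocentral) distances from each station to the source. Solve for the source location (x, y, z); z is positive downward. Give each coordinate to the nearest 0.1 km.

Each station gives a sphere (x−x_i)² + (y−y_i)² + z² = d_i² (stations at z=0).
Subtracting the A sphere from B and C: z² cancels, leaving linear equations in x and y:
-137.0 x − 313.0 y = 11436.99
-354.8 x − 20.4 y = -8626.23
Solving: x ≈ 27.096, y ≈ -48.400 km (keep extra digits for the depth step; rounded: 27.1, -48.4).
Then from the A sphere: z² = 154.31² − (x − 101.7)² − (y − 76.1)² with x = 27.096, y = -48.400, so z ≈ 52.398 ≈ 52.4 km.

x ≈ 27.1 km, y ≈ -48.4 km, depth ≈ 52.4 km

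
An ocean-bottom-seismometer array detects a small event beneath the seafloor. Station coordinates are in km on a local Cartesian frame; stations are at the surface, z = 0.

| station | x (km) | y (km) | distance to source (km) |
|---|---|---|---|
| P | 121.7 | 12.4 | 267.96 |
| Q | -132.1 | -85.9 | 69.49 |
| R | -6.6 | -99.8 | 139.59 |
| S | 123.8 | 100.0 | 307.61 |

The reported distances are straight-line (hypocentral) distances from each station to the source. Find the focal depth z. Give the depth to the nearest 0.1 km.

Each station gives a sphere (x−x_i)² + (y−y_i)² + z² = d_i² (stations at z=0).
Subtracting the P sphere from Q and R: z² cancels, leaving linear equations in x and y:
-507.6 x − 196.6 y = 76838.27
-256.6 x − 224.4 y = 47356.14
Solving: x ≈ -125.001, y ≈ -68.097 km (keep extra digits for the depth step; rounded: -125.0, -68.1).
Then from the P sphere: z² = 267.96² − (x − 121.7)² − (y − 12.4)² with x = -125.001, y = -68.097, so z ≈ 66.794 ≈ 66.8 km.
Check against S (with the unrounded solution): distance 307.60 ≈ 307.61 km. ✓

66.8 km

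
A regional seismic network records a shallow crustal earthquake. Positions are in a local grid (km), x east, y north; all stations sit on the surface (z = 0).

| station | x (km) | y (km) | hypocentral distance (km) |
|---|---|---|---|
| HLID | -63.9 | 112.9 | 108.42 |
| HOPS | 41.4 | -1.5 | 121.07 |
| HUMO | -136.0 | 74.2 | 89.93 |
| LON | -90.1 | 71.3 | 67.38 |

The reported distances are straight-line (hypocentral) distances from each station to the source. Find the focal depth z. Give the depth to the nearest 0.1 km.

14.0 km

Each station gives a sphere (x−x_i)² + (y−y_i)² + z² = d_i² (stations at z=0).
Subtracting the HLID sphere from HOPS and HUMO: z² cancels, leaving linear equations in x and y:
210.6 x − 228.8 y = -18016.46
-144.2 x − 77.4 y = 10839.51
Solving: x ≈ -78.602, y ≈ 6.394 km (keep extra digits for the depth step; rounded: -78.6, 6.4).
Then from the HLID sphere: z² = 108.42² − (x + 63.9)² − (y − 112.9)² with x = -78.602, y = 6.394, so z ≈ 13.972 ≈ 14.0 km.
Check against LON (with the unrounded solution): distance 67.38 ≈ 67.38 km. ✓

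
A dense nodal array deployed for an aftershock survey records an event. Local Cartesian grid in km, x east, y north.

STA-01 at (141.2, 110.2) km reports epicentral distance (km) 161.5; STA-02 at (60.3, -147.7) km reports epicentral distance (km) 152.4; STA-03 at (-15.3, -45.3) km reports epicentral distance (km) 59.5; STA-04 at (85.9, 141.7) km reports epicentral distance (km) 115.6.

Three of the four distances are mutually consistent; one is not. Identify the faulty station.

STA-04

Solve using three stations at a time. Using STA-01, STA-02, STA-03 (subtract circle equations pairwise → linear system) gives (x, y) ≈ (23.1, 0.1).
Distances from that point to each station vs reported:
  STA-01: calculated 161.5 vs reported 161.5 → residual 0.0 km
  STA-02: calculated 152.4 vs reported 152.4 → residual 0.0 km
  STA-03: calculated 59.4 vs reported 59.5 → residual 0.1 km
  STA-04: calculated 154.9 vs reported 115.6 → residual 39.3 km
STA-01, STA-02, STA-03 are mutually consistent (residuals ≈ 0); STA-04 is off by 39.3 km.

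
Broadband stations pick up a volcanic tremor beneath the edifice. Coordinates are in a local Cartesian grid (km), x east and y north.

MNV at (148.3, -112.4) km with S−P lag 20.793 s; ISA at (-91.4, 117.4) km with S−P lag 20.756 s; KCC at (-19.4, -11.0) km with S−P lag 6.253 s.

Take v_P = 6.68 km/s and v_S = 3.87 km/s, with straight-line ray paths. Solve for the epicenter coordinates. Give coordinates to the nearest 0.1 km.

x ≈ -37.2 km, y ≈ -65.7 km

Distance from S−P lag: d = Δt · v_P v_S / (v_P − v_S) = Δt · (6.68·3.87)/(6.68−3.87) ≈ 9.1999·Δt.
So d_MNV = 191.29, d_ISA = 190.95, d_KCC = 57.53 km.
Circle about each station: (x − 148.3)² + (y + 112.4)² = 191.29²; (x + 91.4)² + (y − 117.4)² = 190.95²; (x + 19.4)² + (y + 11.0)² = 57.53².
Subtracting pairs of circle equations eliminates x²+y² and gives linear equations (the radical axes):
-479.4 x + 459.6 y = -12359.97
-335.4 x + 202.8 y = -847.13
Solving the 2×2 system: x ≈ -37.2, y ≈ -65.7 km.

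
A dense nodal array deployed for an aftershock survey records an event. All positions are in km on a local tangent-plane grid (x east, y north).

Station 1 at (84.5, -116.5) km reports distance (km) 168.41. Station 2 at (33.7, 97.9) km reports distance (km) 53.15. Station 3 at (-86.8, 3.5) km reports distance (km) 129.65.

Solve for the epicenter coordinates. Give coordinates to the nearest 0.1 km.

Circle about each station: (x − 84.5)² + (y + 116.5)² = 168.41²; (x − 33.7)² + (y − 97.9)² = 53.15²; (x + 86.8)² + (y − 3.5)² = 129.65².
Subtracting the Station 1 equation from the Station 2 and Station 3 equations removes the quadratic terms:
-101.6 x + 428.8 y = 15544.61
-342.6 x + 240.0 y = -1613.20
Solving the 2×2 system: x ≈ 36.1, y ≈ 44.8 km.
Check against Station 1 (with the unrounded x, y): √((x − 84.5)²+(y + 116.5)²) = 168.41 ≈ 168.41 km. ✓

(36.1, 44.8)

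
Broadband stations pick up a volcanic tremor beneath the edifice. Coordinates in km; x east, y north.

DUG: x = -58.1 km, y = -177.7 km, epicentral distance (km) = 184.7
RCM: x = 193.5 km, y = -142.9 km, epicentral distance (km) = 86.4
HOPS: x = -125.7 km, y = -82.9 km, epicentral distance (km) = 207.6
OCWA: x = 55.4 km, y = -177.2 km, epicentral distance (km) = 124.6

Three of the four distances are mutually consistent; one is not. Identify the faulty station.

RCM

Solve using three stations at a time. Using DUG, HOPS, OCWA (subtract circle equations pairwise → linear system) gives (x, y) ≈ (80.0, -55.1).
Distances from that point to each station vs reported:
  DUG: calculated 184.7 vs reported 184.7 → residual 0.0 km
  RCM: calculated 143.5 vs reported 86.4 → residual 57.1 km
  HOPS: calculated 207.6 vs reported 207.6 → residual 0.0 km
  OCWA: calculated 124.6 vs reported 124.6 → residual 0.0 km
DUG, HOPS, OCWA are mutually consistent (residuals ≈ 0); RCM is off by 57.1 km.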